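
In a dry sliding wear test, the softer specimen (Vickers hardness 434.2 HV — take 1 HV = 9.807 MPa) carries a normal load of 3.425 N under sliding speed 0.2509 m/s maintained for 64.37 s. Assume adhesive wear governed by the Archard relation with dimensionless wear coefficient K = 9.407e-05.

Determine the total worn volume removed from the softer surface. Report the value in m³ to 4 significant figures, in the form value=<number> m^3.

value=1.222e-12 m^3

Intermediates are displayed rounded, and all working math runs at full precision; rounded once at the end to four significant digits.
Convert: Distance covered L = v·t = 0.2509 m/s × 64.37 s = 16.15 m.
Convert: Hardness H = 434.2 HV × 9.807 MPa/HV = 4258 MPa = 4.258e+09 Pa.
Collected in SI base units: W = 3.425 N, H = 4.258e+09 Pa, K = 9.407e-05.
Wear volume V = K·W·L/H = 9.407e-05 · 3.425 · 16.15 / 4.258e+09 = 1.222e-12 m³.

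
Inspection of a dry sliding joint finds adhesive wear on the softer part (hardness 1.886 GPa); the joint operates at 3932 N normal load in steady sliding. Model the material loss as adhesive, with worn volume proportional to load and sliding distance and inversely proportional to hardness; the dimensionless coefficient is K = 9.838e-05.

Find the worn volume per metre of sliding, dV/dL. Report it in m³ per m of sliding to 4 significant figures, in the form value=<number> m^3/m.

value=2.051e-10 m^3/m

All working math maintains exact precision. Quoted intermediates are rounded. Rounded just once, at 4 significant figures.
Hardness H = 1.886 GPa = 1.886e+09 Pa.
Collected in SI base units: W = 3932 N, H = 1.886e+09 Pa, K = 9.838e-05.
Volumetric rate dV/dL = K·W/H — distance-free: 9.838e-05 · 3932 / 1.886e+09 = 2.051e-10 m³/m.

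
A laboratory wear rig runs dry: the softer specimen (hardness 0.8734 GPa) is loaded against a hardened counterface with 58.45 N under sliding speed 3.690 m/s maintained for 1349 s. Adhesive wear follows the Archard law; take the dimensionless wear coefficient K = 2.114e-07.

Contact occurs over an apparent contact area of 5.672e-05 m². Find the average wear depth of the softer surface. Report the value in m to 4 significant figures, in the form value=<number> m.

All arithmetic runs at full precision. The intermediates are shown rounded, and rounded once at the end to four significant digits.
Convert: The distance L = v·t = 3.690 m/s × 1349 s = 4978 m.
Convert: Hardness H = 0.8734 GPa = 8.734e+08 Pa.
Working in SI base units: W = 58.45 N, H = 8.734e+08 Pa, K = 2.114e-07.
By Archard's law, V = K·W·L/H = 2.114e-07 · 58.45 · 4978 / 8.734e+08 = 7.042e-11 m³.
Wear depth h = V/A = 7.042e-11 / 5.672e-05 = 1.242e-06 m.

value=1.242e-06 m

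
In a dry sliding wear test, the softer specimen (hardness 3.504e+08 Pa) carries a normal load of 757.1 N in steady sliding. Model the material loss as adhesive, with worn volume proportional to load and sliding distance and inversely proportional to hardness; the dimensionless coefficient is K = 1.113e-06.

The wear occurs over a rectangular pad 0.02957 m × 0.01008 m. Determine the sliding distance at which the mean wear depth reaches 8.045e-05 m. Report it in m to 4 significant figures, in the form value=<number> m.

All working math carries full float precision, and printed values are rounded; a lone final rounding: four significant digits.
Convert: Contact area A = 0.02957 m × 0.01008 m = 2.981e-04 m².
SI base units throughout: W = 757.1 N, H = 3.504e+08 Pa, K = 1.113e-06.
Volume at the limit: V_lim = h_lim·A = 8.045e-05 · 2.981e-04 = 2.398e-08 m³.
Life L = V_lim·H/(K·W) = 2.398e-08 · 3.504e+08 / (1.113e-06 · 757.1) = 9971 m.

value=9971 m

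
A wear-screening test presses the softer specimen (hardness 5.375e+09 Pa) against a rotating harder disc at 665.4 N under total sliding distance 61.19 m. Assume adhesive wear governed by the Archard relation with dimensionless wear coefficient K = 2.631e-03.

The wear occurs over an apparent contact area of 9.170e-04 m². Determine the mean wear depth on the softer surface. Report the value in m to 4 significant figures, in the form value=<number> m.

value=2.173e-05 m

Intermediates are displayed rounded. All arithmetic carries exact precision — rounded just once to 4 significant digits.
Restated in SI base units: W = 665.4 N, H = 5.375e+09 Pa, K = 2.631e-03.
Wear volume V = K·W·L/H = 2.631e-03 · 665.4 · 61.19 / 5.375e+09 = 1.993e-08 m³.
Mean depth h = V/A = 1.993e-08 / 9.170e-04 = 2.173e-05 m.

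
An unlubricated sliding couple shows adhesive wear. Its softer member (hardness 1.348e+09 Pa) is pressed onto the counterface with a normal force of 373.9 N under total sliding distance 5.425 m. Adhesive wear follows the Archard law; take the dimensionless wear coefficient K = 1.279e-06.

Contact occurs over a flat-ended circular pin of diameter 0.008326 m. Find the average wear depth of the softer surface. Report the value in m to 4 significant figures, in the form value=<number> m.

Intermediate values are displayed rounded, and the computation keeps full precision; one last rounding, at four significant digits.
Contact area A = π·d²/4 = π·(0.008326 m)²/4 = 5.445e-05 m².
In SI base units, W = 373.9 N, H = 1.348e+09 Pa, K = 1.279e-06.
Archard relation: V = K·W·L/H = 1.279e-06 · 373.9 · 5.425 / 1.348e+09 = 1.925e-12 m³.
Depth of wear h = V/A = 1.925e-12 / 5.445e-05 = 3.535e-08 m.

value=3.535e-08 m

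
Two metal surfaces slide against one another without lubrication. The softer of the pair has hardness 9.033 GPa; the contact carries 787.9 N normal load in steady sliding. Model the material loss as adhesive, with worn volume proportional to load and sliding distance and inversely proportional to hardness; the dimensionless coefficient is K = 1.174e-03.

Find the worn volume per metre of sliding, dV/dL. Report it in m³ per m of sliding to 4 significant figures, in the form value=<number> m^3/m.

Intermediate values are displayed rounded; all arithmetic holds full precision; one last rounding, at 4 significant figures.
Hardness H = 9.033 GPa = 9.033e+09 Pa.
As SI base values: W = 787.9 N, H = 9.033e+09 Pa, K = 1.174e-03.
Sliding wear rate dV/dL = K·W/H: 1.174e-03 · 787.9 / 9.033e+09 = 1.024e-10 m³/m.

value=1.024e-10 m^3/m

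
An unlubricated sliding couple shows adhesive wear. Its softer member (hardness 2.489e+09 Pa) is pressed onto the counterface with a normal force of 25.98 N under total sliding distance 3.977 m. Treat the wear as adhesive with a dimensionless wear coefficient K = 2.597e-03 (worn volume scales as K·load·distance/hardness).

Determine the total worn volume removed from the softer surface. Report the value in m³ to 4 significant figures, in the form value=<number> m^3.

Shown intermediates are rounded — each operation holds full float precision; one last rounding: 4 significant figures.
Working in SI base units: W = 25.98 N, H = 2.489e+09 Pa, K = 2.597e-03.
Volume removed: V = K·W·L/H = 2.597e-03 · 25.98 · 3.977 / 2.489e+09 = 1.078e-10 m³.

value=1.078e-10 m^3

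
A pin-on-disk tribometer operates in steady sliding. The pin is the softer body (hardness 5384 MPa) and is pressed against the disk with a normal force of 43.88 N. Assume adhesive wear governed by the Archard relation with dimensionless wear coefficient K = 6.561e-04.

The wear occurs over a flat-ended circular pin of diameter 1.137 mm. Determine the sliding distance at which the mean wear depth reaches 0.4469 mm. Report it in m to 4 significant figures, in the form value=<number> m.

All arithmetic keeps full precision, and shown intermediates are rounded, and a lone final rounding, at four significant figures.
Convert: Hardness H = 5384 MPa = 5.384e+09 Pa.
Convert: Pin diameter d = 1.137 mm = 0.001137 m. Contact area A = π·d²/4 = π·(0.001137 m)²/4 = 1.015e-06 m².
Convert: Depth limit h_lim = 0.4469 mm = 4.469e-04 m.
Working in SI base units: W = 43.88 N, H = 5.384e+09 Pa, K = 6.561e-04.
Limit volume V_lim = h_lim·A = 4.469e-04 · 1.015e-06 = 4.538e-10 m³.
Life L = V_lim·H/(K·W) = 4.538e-10 · 5.384e+09 / (6.561e-04 · 43.88) = 84.86 m.

value=84.86 m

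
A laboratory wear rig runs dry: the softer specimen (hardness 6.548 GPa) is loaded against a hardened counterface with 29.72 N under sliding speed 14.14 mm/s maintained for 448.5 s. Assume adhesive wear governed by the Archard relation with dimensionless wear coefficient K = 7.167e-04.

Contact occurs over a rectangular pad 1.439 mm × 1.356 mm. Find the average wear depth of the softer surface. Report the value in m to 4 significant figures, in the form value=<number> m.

value=1.057e-05 m

Quoted intermediates are rounded; the computation carries full float precision, and a single final rounding to four significant digits.
Sliding speed v = 14.14 mm/s = 0.01414 m/s. Distance covered L = v·t = 0.01414 m/s × 448.5 s = 6.342 m.
Hardness H = 6.548 GPa = 6.548e+09 Pa.
Pad sides 1.439 mm × 1.356 mm = 0.001439 m × 0.001356 m. Contact area A = 0.001439 m × 0.001356 m = 1.951e-06 m².
In SI base units: W = 29.72 N, H = 6.548e+09 Pa, K = 7.167e-04.
Archard volume V = K·W·L/H = 7.167e-04 · 29.72 · 6.342 / 6.548e+09 = 2.063e-11 m³.
Mean depth h = V/A = 2.063e-11 / 1.951e-06 = 1.057e-05 m.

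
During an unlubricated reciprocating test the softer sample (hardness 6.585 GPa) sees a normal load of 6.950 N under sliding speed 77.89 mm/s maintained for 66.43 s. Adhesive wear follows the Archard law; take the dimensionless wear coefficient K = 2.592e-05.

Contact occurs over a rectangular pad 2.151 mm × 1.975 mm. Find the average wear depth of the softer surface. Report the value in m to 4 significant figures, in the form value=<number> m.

value=3.332e-08 m

The intermediates are displayed rounded — all working math maintains full precision; a single final rounding, at four significant digits.
Convert: Sliding speed v = 77.89 mm/s = 0.07789 m/s. Distance L = v·t = 0.07789 m/s × 66.43 s = 5.174 m.
Convert: Hardness H = 6.585 GPa = 6.585e+09 Pa.
Convert: Pad sides 2.151 mm × 1.975 mm = 0.002151 m × 0.001975 m. Contact area A = 0.002151 m × 0.001975 m = 4.248e-06 m².
Expressed in SI base units: W = 6.950 N, H = 6.585e+09 Pa, K = 2.592e-05.
Archard relation: V = K·W·L/H = 2.592e-05 · 6.950 · 5.174 / 6.585e+09 = 1.416e-13 m³.
Depth h = V/A = 1.416e-13 / 4.248e-06 = 3.332e-08 m.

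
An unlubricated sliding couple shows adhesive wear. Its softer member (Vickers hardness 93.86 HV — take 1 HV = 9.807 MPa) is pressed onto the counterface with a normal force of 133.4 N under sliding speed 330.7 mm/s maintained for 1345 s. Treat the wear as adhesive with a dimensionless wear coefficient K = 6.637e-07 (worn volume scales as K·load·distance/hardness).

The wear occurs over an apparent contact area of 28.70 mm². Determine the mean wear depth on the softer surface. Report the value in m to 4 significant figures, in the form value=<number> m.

Intermediates are printed rounded, and every step carries exact precision; rounded once at the end, at 4 significant figures.
Convert: Sliding speed v = 330.7 mm/s = 0.3307 m/s. Distance L = v·t = 0.3307 m/s × 1345 s = 444.8 m.
Convert: Hardness H = 93.86 HV × 9.807 MPa/HV = 920.5 MPa = 9.205e+08 Pa.
Convert: Contact area A = 28.70 mm² = 2.870e-05 m².
SI base units throughout: W = 133.4 N, H = 9.205e+08 Pa, K = 6.637e-07.
By Archard's law, V = K·W·L/H = 6.637e-07 · 133.4 · 444.8 / 9.205e+08 = 4.278e-11 m³.
Depth h = V/A = 4.278e-11 / 2.870e-05 = 1.491e-06 m.

value=1.491e-06 m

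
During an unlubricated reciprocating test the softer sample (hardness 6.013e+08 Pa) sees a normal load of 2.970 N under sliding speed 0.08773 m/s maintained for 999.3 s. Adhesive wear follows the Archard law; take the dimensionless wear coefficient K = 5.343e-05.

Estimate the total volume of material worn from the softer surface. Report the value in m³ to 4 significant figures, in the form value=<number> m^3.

value=2.314e-11 m^3

The intermediates are shown rounded — all arithmetic carries exact precision; rounded once at the end: four significant figures.
Convert: Distance covered L = v·t = 0.08773 m/s × 999.3 s = 87.67 m.
In SI base units: W = 2.970 N, H = 6.013e+08 Pa, K = 5.343e-05.
Worn volume V = K·W·L/H = 5.343e-05 · 2.970 · 87.67 / 6.013e+08 = 2.314e-11 m³.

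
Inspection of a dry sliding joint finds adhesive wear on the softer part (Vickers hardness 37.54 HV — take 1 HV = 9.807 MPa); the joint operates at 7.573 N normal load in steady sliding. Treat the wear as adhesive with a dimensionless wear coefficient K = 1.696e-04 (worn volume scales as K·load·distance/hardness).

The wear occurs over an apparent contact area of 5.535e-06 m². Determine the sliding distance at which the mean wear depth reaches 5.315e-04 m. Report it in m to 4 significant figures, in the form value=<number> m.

value=843.3 m

Every step runs at exact precision — quoted intermediates are rounded. Rounded just once to four significant digits.
Hardness H = 37.54 HV × 9.807 MPa/HV = 368.2 MPa = 3.682e+08 Pa.
Working in SI base units: W = 7.573 N, H = 3.682e+08 Pa, K = 1.696e-04.
Limit volume V_lim = h_lim·A = 5.315e-04 · 5.535e-06 = 2.942e-09 m³.
So the life L = V_lim·H/(K·W) = 2.942e-09 · 3.682e+08 / (1.696e-04 · 7.573) = 843.3 m.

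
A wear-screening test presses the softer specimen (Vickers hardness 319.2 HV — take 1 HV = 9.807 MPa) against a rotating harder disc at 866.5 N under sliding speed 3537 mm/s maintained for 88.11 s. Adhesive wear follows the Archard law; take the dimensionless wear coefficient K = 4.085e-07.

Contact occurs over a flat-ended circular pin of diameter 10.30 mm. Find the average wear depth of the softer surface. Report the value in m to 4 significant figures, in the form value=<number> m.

All arithmetic carries full precision, and intermediates are printed rounded, and rounded once at the end, at 4 significant digits.
Convert: Sliding speed v = 3537 mm/s = 3.537 m/s. The distance L = v·t = 3.537 m/s × 88.11 s = 311.6 m.
Convert: Hardness H = 319.2 HV × 9.807 MPa/HV = 3130 MPa = 3.130e+09 Pa.
Convert: Pin diameter d = 10.30 mm = 0.01030 m. Contact area A = π·d²/4 = π·(0.01030 m)²/4 = 8.332e-05 m².
SI base units throughout: W = 866.5 N, H = 3.130e+09 Pa, K = 4.085e-07.
Archard relation: V = K·W·L/H = 4.085e-07 · 866.5 · 311.6 / 3.130e+09 = 3.524e-11 m³.
Mean wear depth h = V/A = 3.524e-11 / 8.332e-05 = 4.229e-07 m.

value=4.229e-07 m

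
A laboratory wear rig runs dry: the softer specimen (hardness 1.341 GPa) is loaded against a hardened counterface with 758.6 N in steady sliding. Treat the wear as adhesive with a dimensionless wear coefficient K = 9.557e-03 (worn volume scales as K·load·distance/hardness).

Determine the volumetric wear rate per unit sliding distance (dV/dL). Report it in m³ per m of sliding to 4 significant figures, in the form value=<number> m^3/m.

value=5.406e-09 m^3/m

Each operation holds full float precision, and intermediates appear rounded; rounded once at the end to four significant digits.
Hardness H = 1.341 GPa = 1.341e+09 Pa.
Working in SI base units: W = 758.6 N, H = 1.341e+09 Pa, K = 9.557e-03.
Volumetric rate dV/dL = K·W/H: 9.557e-03 · 758.6 / 1.341e+09 = 5.406e-09 m³/m.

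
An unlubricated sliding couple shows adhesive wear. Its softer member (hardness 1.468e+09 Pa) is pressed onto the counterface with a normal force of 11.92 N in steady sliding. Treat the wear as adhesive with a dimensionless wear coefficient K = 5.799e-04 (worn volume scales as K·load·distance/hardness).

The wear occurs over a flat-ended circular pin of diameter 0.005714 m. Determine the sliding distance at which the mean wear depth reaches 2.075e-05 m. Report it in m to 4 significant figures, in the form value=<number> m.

Intermediate values appear rounded. The algebra runs at exact precision — a lone final rounding to four significant digits.
Convert: Contact area A = π·d²/4 = π·(0.005714 m)²/4 = 2.564e-05 m².
As SI base values: W = 11.92 N, H = 1.468e+09 Pa, K = 5.799e-04.
Limit volume V_lim = h_lim·A = 2.075e-05 · 2.564e-05 = 5.321e-10 m³.
So the life L = V_lim·H/(K·W) = 5.321e-10 · 1.468e+09 / (5.799e-04 · 11.92) = 113.0 m.

value=113.0 m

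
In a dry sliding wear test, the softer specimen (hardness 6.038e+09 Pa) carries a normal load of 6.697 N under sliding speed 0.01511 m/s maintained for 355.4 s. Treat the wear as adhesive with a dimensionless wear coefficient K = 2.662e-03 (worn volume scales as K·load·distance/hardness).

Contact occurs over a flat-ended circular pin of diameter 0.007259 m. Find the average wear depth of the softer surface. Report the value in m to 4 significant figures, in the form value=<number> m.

The computation holds full float precision — intermediates appear rounded, and a lone final rounding to four significant figures.
Distance L = v·t = 0.01511 m/s × 355.4 s = 5.370 m.
Contact area A = π·d²/4 = π·(0.007259 m)²/4 = 4.139e-05 m².
Collected in SI base units: W = 6.697 N, H = 6.038e+09 Pa, K = 2.662e-03.
Archard relation: V = K·W·L/H = 2.662e-03 · 6.697 · 5.370 / 6.038e+09 = 1.586e-11 m³.
Wear depth h = V/A = 1.586e-11 / 4.139e-05 = 3.831e-07 m.

value=3.831e-07 m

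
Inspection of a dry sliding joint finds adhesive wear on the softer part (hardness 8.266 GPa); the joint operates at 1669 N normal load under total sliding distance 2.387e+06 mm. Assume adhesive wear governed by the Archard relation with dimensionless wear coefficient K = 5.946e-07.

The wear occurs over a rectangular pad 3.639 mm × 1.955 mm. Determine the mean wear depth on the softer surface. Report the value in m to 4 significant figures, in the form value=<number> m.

value=4.028e-05 m

Every step maintains exact precision — the intermediates are shown rounded. Rounded once at the end, at 4 significant digits.
Total distance L = 2.387e+06 mm = 2387 m.
Hardness H = 8.266 GPa = 8.266e+09 Pa.
Pad sides 3.639 mm × 1.955 mm = 0.003639 m × 0.001955 m. Contact area A = 0.003639 m × 0.001955 m = 7.114e-06 m².
Expressed in SI base units: W = 1669 N, H = 8.266e+09 Pa, K = 5.946e-07.
Volume removed: V = K·W·L/H = 5.946e-07 · 1669 · 2387 / 8.266e+09 = 2.866e-10 m³.
Depth h = V/A = 2.866e-10 / 7.114e-06 = 4.028e-05 m.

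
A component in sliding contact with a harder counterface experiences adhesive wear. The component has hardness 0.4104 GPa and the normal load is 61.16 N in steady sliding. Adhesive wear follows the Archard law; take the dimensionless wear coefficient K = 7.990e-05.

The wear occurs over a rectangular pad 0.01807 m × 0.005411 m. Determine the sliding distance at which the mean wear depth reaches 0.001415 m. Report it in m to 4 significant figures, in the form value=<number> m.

Every step carries full float precision — intermediate values appear rounded. Rounded just once, at four significant digits.
Hardness H = 0.4104 GPa = 4.104e+08 Pa.
Contact area A = 0.01807 m × 0.005411 m = 9.778e-05 m².
Working in SI base units: W = 61.16 N, H = 4.104e+08 Pa, K = 7.990e-05.
Limit volume V_lim = h_lim·A = 0.001415 · 9.778e-05 = 1.384e-07 m³.
Inverting, life L = V_lim·H/(K·W) = 1.384e-07 · 4.104e+08 / (7.990e-05 · 61.16) = 1.162e+04 m.

value=1.162e+04 m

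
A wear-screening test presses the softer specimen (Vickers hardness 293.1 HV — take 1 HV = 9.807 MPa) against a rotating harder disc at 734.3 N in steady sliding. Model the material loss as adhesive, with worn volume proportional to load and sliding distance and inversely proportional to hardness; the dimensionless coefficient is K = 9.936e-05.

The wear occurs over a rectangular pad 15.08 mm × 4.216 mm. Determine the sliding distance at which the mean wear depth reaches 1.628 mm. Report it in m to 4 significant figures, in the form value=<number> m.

Intermediates appear rounded, and each operation runs at full precision. Rounded once at the end, at four significant digits.
Hardness H = 293.1 HV × 9.807 MPa/HV = 2874 MPa = 2.874e+09 Pa.
Pad sides 15.08 mm × 4.216 mm = 0.01508 m × 0.004216 m. Contact area A = 0.01508 m × 0.004216 m = 6.358e-05 m².
Depth limit h_lim = 1.628 mm = 0.001628 m.
Working in SI base units: W = 734.3 N, H = 2.874e+09 Pa, K = 9.936e-05.
Permissible volume V_lim = h_lim·A = 0.001628 · 6.358e-05 = 1.035e-07 m³.
Thus life L = V_lim·H/(K·W) = 1.035e-07 · 2.874e+09 / (9.936e-05 · 734.3) = 4078 m.

value=4078 m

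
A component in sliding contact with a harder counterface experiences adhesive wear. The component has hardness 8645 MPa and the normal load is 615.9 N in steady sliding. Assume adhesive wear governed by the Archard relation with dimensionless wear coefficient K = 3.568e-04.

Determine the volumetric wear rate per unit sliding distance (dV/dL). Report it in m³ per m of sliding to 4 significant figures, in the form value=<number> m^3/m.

value=2.542e-11 m^3/m

The intermediates are printed rounded, and the algebra holds exact precision, and a lone final rounding: four significant figures.
Convert: Hardness H = 8645 MPa = 8.645e+09 Pa.
Working in SI base units: W = 615.9 N, H = 8.645e+09 Pa, K = 3.568e-04.
Rate of wear dV/dL = K·W/H (no L dependence): 3.568e-04 · 615.9 / 8.645e+09 = 2.542e-11 m³/m.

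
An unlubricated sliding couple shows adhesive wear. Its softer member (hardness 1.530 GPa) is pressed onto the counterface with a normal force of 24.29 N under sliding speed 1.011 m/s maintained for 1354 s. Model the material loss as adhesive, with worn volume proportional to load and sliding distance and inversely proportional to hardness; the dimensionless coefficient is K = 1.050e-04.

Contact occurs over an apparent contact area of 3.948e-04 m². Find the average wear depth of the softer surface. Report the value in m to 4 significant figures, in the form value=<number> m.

The algebra runs at full precision, and the intermediates are shown rounded, and one last rounding: four significant figures.
The distance L = v·t = 1.011 m/s × 1354 s = 1369 m.
Hardness H = 1.530 GPa = 1.530e+09 Pa.
In SI base units: W = 24.29 N, H = 1.530e+09 Pa, K = 1.050e-04.
Apply Archard: V = K·W·L/H = 1.050e-04 · 24.29 · 1369 / 1.530e+09 = 2.282e-09 m³.
Wear depth h = V/A = 2.282e-09 / 3.948e-04 = 5.780e-06 m.

value=5.780e-06 m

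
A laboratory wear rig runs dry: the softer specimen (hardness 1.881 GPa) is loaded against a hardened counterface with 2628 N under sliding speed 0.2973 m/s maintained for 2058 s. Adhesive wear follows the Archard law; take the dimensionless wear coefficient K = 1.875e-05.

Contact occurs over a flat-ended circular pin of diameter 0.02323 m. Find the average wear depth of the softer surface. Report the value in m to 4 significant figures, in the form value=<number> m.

value=3.782e-05 m

Quoted intermediates are rounded — each operation holds full precision. Rounded just once: four significant digits.
The distance L = v·t = 0.2973 m/s × 2058 s = 611.8 m.
Hardness H = 1.881 GPa = 1.881e+09 Pa.
Contact area A = π·d²/4 = π·(0.02323 m)²/4 = 4.238e-04 m².
In SI base units, W = 2628 N, H = 1.881e+09 Pa, K = 1.875e-05.
Apply Archard: V = K·W·L/H = 1.875e-05 · 2628 · 611.8 / 1.881e+09 = 1.603e-08 m³.
Mean depth h = V/A = 1.603e-08 / 4.238e-04 = 3.782e-05 m.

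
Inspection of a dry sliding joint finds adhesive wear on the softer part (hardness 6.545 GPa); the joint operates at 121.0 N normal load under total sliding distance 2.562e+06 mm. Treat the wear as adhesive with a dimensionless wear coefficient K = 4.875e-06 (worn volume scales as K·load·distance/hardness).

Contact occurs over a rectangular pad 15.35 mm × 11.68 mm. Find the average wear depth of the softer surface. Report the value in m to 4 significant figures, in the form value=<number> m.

Intermediates are displayed rounded; all working math maintains exact precision; a single final rounding, at four significant figures.
Total distance L = 2.562e+06 mm = 2562 m.
Hardness H = 6.545 GPa = 6.545e+09 Pa.
Pad sides 15.35 mm × 11.68 mm = 0.01535 m × 0.01168 m. Contact area A = 0.01535 m × 0.01168 m = 1.793e-04 m².
In SI base units: W = 121.0 N, H = 6.545e+09 Pa, K = 4.875e-06.
Volume removed: V = K·W·L/H = 4.875e-06 · 121.0 · 2562 / 6.545e+09 = 2.309e-10 m³.
Mean wear depth h = V/A = 2.309e-10 / 1.793e-04 = 1.288e-06 m.

value=1.288e-06 m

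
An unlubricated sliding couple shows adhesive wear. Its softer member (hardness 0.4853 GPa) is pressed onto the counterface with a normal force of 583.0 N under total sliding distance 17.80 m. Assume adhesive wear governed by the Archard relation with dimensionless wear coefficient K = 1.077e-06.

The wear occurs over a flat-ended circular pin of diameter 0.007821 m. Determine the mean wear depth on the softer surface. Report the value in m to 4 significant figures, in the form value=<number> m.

All working math runs at full float precision. Printed values are rounded. Rounded just once: 4 significant figures.
Hardness H = 0.4853 GPa = 4.853e+08 Pa.
Contact area A = π·d²/4 = π·(0.007821 m)²/4 = 4.804e-05 m².
Restated in SI base units: W = 583.0 N, H = 4.853e+08 Pa, K = 1.077e-06.
Volume removed: V = K·W·L/H = 1.077e-06 · 583.0 · 17.80 / 4.853e+08 = 2.303e-11 m³.
Mean depth h = V/A = 2.303e-11 / 4.804e-05 = 4.794e-07 m.

value=4.794e-07 m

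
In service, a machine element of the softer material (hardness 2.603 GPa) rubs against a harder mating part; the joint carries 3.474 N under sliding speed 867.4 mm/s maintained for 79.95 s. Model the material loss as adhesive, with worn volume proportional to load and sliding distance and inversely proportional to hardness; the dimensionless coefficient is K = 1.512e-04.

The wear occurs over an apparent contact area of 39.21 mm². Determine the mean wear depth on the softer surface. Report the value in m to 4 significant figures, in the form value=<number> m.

All working math carries full float precision; intermediates appear rounded. Rounded once at the end to four significant digits.
Convert: Sliding speed v = 867.4 mm/s = 0.8674 m/s. Sliding distance L = v·t = 0.8674 m/s × 79.95 s = 69.35 m.
Convert: Hardness H = 2.603 GPa = 2.603e+09 Pa.
Convert: Contact area A = 39.21 mm² = 3.921e-05 m².
SI base units throughout: W = 3.474 N, H = 2.603e+09 Pa, K = 1.512e-04.
Archard relation: V = K·W·L/H = 1.512e-04 · 3.474 · 69.35 / 2.603e+09 = 1.399e-11 m³.
Wear depth h = V/A = 1.399e-11 / 3.921e-05 = 3.569e-07 m.

value=3.569e-07 m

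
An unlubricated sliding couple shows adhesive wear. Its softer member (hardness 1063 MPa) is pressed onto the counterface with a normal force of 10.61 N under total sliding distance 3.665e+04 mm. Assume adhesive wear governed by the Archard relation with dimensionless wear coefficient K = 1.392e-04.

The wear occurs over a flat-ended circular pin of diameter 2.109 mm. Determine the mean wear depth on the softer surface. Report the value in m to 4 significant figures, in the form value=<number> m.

Shown intermediates are rounded, and each operation maintains exact precision. Rounded once at the end, at four significant digits.
Total distance L = 3.665e+04 mm = 36.65 m.
Hardness H = 1063 MPa = 1.063e+09 Pa.
Pin diameter d = 2.109 mm = 0.002109 m. Contact area A = π·d²/4 = π·(0.002109 m)²/4 = 3.493e-06 m².
Working in SI base units: W = 10.61 N, H = 1.063e+09 Pa, K = 1.392e-04.
Archard relation: V = K·W·L/H = 1.392e-04 · 10.61 · 36.65 / 1.063e+09 = 5.092e-11 m³.
Mean depth h = V/A = 5.092e-11 / 3.493e-06 = 1.458e-05 m.

value=1.458e-05 m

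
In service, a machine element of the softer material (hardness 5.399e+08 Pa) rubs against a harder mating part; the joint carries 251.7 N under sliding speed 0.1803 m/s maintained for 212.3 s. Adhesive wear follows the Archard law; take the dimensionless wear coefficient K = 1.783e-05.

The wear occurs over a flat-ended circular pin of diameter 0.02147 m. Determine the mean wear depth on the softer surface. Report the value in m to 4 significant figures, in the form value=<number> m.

The algebra keeps exact precision. Intermediates are shown rounded. Rounded once at the end, at 4 significant figures.
The distance L = v·t = 0.1803 m/s × 212.3 s = 38.28 m.
Contact area A = π·d²/4 = π·(0.02147 m)²/4 = 3.620e-04 m².
In SI base units, W = 251.7 N, H = 5.399e+08 Pa, K = 1.783e-05.
By Archard's law, V = K·W·L/H = 1.783e-05 · 251.7 · 38.28 / 5.399e+08 = 3.182e-10 m³.
Average depth h = V/A = 3.182e-10 / 3.620e-04 = 8.788e-07 m.

value=8.788e-07 m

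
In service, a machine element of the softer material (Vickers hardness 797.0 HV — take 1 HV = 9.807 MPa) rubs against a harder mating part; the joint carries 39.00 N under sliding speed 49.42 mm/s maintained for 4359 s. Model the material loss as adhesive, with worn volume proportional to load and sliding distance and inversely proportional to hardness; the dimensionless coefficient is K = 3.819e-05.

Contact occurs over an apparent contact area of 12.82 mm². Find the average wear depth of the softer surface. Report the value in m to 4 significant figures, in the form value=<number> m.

Each operation holds full float precision. Shown intermediates are rounded, and rounded once at the end, at 4 significant figures.
Convert: Sliding speed v = 49.42 mm/s = 0.04942 m/s. Path length L = v·t = 0.04942 m/s × 4359 s = 215.4 m.
Convert: Hardness H = 797.0 HV × 9.807 MPa/HV = 7816 MPa = 7.816e+09 Pa.
Convert: Contact area A = 12.82 mm² = 1.282e-05 m².
Expressed in SI base units: W = 39.00 N, H = 7.816e+09 Pa, K = 3.819e-05.
Wear volume V = K·W·L/H = 3.819e-05 · 39.00 · 215.4 / 7.816e+09 = 4.105e-11 m³.
Depth of wear h = V/A = 4.105e-11 / 1.282e-05 = 3.202e-06 m.

value=3.202e-06 m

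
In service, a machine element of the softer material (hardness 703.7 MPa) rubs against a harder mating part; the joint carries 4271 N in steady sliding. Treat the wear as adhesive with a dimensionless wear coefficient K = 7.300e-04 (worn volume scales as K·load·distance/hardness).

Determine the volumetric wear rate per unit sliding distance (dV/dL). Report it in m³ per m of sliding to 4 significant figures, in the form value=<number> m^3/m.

All arithmetic holds exact precision — quoted intermediates are rounded, and rounded just once, at four significant digits.
Hardness H = 703.7 MPa = 7.037e+08 Pa.
Collected in SI base units: W = 4271 N, H = 7.037e+08 Pa, K = 7.300e-04.
The wear rate dV/dL = K·W/H, so: 7.300e-04 · 4271 / 7.037e+08 = 4.431e-09 m³/m.

value=4.431e-09 m^3/m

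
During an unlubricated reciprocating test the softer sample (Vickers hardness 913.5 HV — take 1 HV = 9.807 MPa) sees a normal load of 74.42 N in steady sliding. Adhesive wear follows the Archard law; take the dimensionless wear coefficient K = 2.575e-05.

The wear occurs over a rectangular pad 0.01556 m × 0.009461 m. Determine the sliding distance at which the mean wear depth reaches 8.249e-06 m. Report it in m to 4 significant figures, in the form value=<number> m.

Intermediate values appear rounded — every step maintains exact precision; a single final rounding, at 4 significant digits.
Hardness H = 913.5 HV × 9.807 MPa/HV = 8959 MPa = 8.959e+09 Pa.
Contact area A = 0.01556 m × 0.009461 m = 1.472e-04 m².
Working in SI base units: W = 74.42 N, H = 8.959e+09 Pa, K = 2.575e-05.
Permissible volume V_lim = h_lim·A = 8.249e-06 · 1.472e-04 = 1.214e-09 m³.
Inverting, life L = V_lim·H/(K·W) = 1.214e-09 · 8.959e+09 / (2.575e-05 · 74.42) = 5677 m.

value=5677 m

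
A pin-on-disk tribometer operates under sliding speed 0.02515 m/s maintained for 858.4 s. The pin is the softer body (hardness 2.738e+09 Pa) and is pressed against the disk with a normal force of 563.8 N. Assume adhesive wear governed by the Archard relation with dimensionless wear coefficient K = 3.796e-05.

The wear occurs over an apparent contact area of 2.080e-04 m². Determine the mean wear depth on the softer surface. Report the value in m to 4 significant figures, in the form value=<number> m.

value=8.113e-07 m

The intermediates are displayed rounded, and the computation keeps full float precision, and one last rounding to 4 significant figures.
Distance L = v·t = 0.02515 m/s × 858.4 s = 21.59 m.
Restated in SI base units: W = 563.8 N, H = 2.738e+09 Pa, K = 3.796e-05.
Apply Archard: V = K·W·L/H = 3.796e-05 · 563.8 · 21.59 / 2.738e+09 = 1.688e-10 m³.
Mean wear depth h = V/A = 1.688e-10 / 2.080e-04 = 8.113e-07 m.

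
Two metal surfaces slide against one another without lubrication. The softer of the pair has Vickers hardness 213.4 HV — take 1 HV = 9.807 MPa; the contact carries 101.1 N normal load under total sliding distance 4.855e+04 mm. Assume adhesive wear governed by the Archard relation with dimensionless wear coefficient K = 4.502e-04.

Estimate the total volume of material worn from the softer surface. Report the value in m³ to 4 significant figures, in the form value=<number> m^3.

value=1.056e-09 m^3

The algebra maintains full float precision — intermediate values are shown rounded, and a single final rounding: 4 significant digits.
Convert: Path length L = 4.855e+04 mm = 48.55 m.
Convert: Hardness H = 213.4 HV × 9.807 MPa/HV = 2093 MPa = 2.093e+09 Pa.
SI base units throughout: W = 101.1 N, H = 2.093e+09 Pa, K = 4.502e-04.
Archard relation: V = K·W·L/H = 4.502e-04 · 101.1 · 48.55 / 2.093e+09 = 1.056e-09 m³.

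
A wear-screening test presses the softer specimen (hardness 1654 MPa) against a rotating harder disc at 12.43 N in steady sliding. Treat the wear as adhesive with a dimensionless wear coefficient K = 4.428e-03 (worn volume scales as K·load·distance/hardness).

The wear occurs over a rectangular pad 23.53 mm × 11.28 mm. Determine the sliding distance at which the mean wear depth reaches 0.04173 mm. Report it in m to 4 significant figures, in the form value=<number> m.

Each operation carries exact precision — intermediates appear rounded. Rounded just once: 4 significant figures.
Convert: Hardness H = 1654 MPa = 1.654e+09 Pa.
Convert: Pad sides 23.53 mm × 11.28 mm = 0.02353 m × 0.01128 m. Contact area A = 0.02353 m × 0.01128 m = 2.654e-04 m².
Convert: Depth limit h_lim = 0.04173 mm = 4.173e-05 m.
Collected in SI base units: W = 12.43 N, H = 1.654e+09 Pa, K = 4.428e-03.
Permissible volume V_lim = h_lim·A = 4.173e-05 · 2.654e-04 = 1.108e-08 m³.
Thus life L = V_lim·H/(K·W) = 1.108e-08 · 1.654e+09 / (4.428e-03 · 12.43) = 332.8 m.

value=332.8 m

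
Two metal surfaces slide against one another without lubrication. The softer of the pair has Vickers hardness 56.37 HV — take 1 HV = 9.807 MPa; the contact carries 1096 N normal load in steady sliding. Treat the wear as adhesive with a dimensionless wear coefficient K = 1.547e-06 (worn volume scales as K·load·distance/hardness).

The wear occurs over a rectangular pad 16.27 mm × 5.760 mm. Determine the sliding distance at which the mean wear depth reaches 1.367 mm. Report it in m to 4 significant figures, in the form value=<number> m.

Each operation keeps exact precision; the intermediates appear rounded — rounded just once: 4 significant figures.
Hardness H = 56.37 HV × 9.807 MPa/HV = 552.8 MPa = 5.528e+08 Pa.
Pad sides 16.27 mm × 5.760 mm = 0.01627 m × 0.005760 m. Contact area A = 0.01627 m × 0.005760 m = 9.372e-05 m².
Depth limit h_lim = 1.367 mm = 0.001367 m.
Working in SI base units: W = 1096 N, H = 5.528e+08 Pa, K = 1.547e-06.
Permissible volume V_lim = h_lim·A = 0.001367 · 9.372e-05 = 1.281e-07 m³.
So the life L = V_lim·H/(K·W) = 1.281e-07 · 5.528e+08 / (1.547e-06 · 1096) = 4.177e+04 m.

value=4.177e+04 m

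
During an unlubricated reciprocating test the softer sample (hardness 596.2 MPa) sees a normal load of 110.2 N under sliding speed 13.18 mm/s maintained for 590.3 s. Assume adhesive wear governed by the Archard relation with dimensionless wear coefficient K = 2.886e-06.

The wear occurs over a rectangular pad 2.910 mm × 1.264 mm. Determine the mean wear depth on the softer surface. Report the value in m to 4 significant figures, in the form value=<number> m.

value=1.128e-06 m

Printed values are rounded. Each operation keeps full float precision; a single final rounding to 4 significant figures.
Sliding speed v = 13.18 mm/s = 0.01318 m/s. Distance covered L = v·t = 0.01318 m/s × 590.3 s = 7.780 m.
Hardness H = 596.2 MPa = 5.962e+08 Pa.
Pad sides 2.910 mm × 1.264 mm = 0.002910 m × 0.001264 m. Contact area A = 0.002910 m × 0.001264 m = 3.678e-06 m².
Working in SI base units: W = 110.2 N, H = 5.962e+08 Pa, K = 2.886e-06.
Apply Archard: V = K·W·L/H = 2.886e-06 · 110.2 · 7.780 / 5.962e+08 = 4.150e-12 m³.
Depth h = V/A = 4.150e-12 / 3.678e-06 = 1.128e-06 m.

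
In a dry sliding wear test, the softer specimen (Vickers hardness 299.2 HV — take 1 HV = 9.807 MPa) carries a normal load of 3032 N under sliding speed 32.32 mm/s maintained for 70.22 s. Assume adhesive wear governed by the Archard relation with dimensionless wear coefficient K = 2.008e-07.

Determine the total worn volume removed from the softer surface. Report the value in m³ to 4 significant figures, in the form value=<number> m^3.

Every step runs at exact precision — intermediate values are displayed rounded; rounded just once: four significant figures.
Sliding speed v = 32.32 mm/s = 0.03232 m/s. Distance covered L = v·t = 0.03232 m/s × 70.22 s = 2.270 m.
Hardness H = 299.2 HV × 9.807 MPa/HV = 2934 MPa = 2.934e+09 Pa.
In SI base units, W = 3032 N, H = 2.934e+09 Pa, K = 2.008e-07.
Worn volume V = K·W·L/H = 2.008e-07 · 3032 · 2.270 / 2.934e+09 = 4.709e-13 m³.

value=4.709e-13 m^3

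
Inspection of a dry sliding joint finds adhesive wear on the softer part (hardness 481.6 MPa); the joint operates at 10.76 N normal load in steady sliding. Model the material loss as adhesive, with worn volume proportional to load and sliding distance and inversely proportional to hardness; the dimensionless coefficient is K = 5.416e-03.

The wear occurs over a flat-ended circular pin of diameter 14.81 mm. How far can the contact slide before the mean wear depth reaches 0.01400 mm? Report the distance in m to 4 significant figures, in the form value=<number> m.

Each operation holds exact precision; intermediates are displayed rounded. Rounded once at the end to four significant digits.
Convert: Hardness H = 481.6 MPa = 4.816e+08 Pa.
Convert: Pin diameter d = 14.81 mm = 0.01481 m. Contact area A = π·d²/4 = π·(0.01481 m)²/4 = 1.723e-04 m².
Convert: Depth limit h_lim = 0.01400 mm = 1.400e-05 m.
Expressed in SI base units: W = 10.76 N, H = 4.816e+08 Pa, K = 5.416e-03.
At the depth limit, V_lim = h_lim·A = 1.400e-05 · 1.723e-04 = 2.412e-09 m³.
So the life L = V_lim·H/(K·W) = 2.412e-09 · 4.816e+08 / (5.416e-03 · 10.76) = 19.93 m.

value=19.93 m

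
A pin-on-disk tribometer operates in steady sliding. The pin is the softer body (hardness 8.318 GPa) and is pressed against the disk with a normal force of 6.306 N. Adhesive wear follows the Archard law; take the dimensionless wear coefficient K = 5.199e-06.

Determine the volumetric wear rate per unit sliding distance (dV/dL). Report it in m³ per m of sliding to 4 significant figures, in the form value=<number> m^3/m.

Every step runs at exact precision — intermediate values appear rounded, and a lone final rounding, at four significant digits.
Convert: Hardness H = 8.318 GPa = 8.318e+09 Pa.
In SI base units, W = 6.306 N, H = 8.318e+09 Pa, K = 5.199e-06.
Wear rate dV/dL = K·W/H (independent of L): 5.199e-06 · 6.306 / 8.318e+09 = 3.941e-15 m³/m.

value=3.941e-15 m^3/m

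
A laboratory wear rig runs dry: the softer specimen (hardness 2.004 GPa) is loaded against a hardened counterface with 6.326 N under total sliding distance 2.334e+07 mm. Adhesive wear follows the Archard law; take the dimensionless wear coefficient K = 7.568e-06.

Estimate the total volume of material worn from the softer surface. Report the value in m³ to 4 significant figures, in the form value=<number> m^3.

value=5.576e-10 m^3

Displayed values are rounded, and every step runs at full precision — rounded once at the end to four significant digits.
Convert: Sliding distance L = 2.334e+07 mm = 2.334e+04 m.
Convert: Hardness H = 2.004 GPa = 2.004e+09 Pa.
Expressed in SI base units: W = 6.326 N, H = 2.004e+09 Pa, K = 7.568e-06.
Archard volume V = K·W·L/H = 7.568e-06 · 6.326 · 2.334e+04 / 2.004e+09 = 5.576e-10 m³.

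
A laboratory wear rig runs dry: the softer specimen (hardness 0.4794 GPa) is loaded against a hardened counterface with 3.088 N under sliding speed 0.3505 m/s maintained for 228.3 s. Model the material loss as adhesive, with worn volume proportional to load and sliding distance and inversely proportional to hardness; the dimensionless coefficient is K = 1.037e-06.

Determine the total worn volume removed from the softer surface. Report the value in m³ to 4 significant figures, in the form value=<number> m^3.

value=5.345e-13 m^3

All working math holds full precision, and intermediate values are shown rounded; a lone final rounding, at 4 significant digits.
The distance L = v·t = 0.3505 m/s × 228.3 s = 80.02 m.
Hardness H = 0.4794 GPa = 4.794e+08 Pa.
As SI base values: W = 3.088 N, H = 4.794e+08 Pa, K = 1.037e-06.
Worn volume V = K·W·L/H = 1.037e-06 · 3.088 · 80.02 / 4.794e+08 = 5.345e-13 m³.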